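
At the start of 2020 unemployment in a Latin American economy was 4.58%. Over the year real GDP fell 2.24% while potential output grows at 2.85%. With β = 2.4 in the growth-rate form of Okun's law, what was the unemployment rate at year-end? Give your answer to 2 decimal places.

6.70%

Growth-rate Okun's law: g_Y = g_Y* - β × Δu, so Δu = (g_Y* - g_Y)/β.
Δu = (2.85 + 2.24)/2.4 = 5.09/2.4 = 2.12 percentage points.
Year-end unemployment = 4.58 + 2.12 = 6.70%.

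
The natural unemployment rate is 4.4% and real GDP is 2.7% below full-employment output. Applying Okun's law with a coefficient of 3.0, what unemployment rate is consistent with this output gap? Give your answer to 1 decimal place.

From Okun's law, u - u* = -(output gap)/β = -(-2.7)/3.0 = 0.9 points.
So u = 4.4 + 0.9 = 5.3%.

5.3%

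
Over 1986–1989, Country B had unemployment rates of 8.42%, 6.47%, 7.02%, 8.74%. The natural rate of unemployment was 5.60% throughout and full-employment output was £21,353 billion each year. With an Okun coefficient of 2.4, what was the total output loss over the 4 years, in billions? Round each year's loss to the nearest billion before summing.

Year 1986: gap = -2.4 × (8.42 - 5.6) = -6.768%, loss ≈ 21353 × 6.768/100 ≈ 1445.
Year 1987: gap = -2.4 × (6.47 - 5.6) = -2.088%, loss ≈ 21353 × 2.088/100 ≈ 446.
Year 1988: gap = -2.4 × (7.02 - 5.6) = -3.408%, loss ≈ 21353 × 3.408/100 ≈ 728.
Year 1989: gap = -2.4 × (8.74 - 5.6) = -7.536%, loss ≈ 21353 × 7.536/100 ≈ 1609.
Total lost output = 1445 + 446 + 728 + 1609 = 4228 billion.

£4,228 billion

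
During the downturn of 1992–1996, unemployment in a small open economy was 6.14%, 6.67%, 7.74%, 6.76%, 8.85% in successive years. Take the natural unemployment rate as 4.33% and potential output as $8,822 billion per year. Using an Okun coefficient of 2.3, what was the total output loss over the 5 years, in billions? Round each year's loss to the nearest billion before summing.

Year 1992: gap = -2.3 × (6.14 - 4.33) = -4.163%, loss ≈ 8822 × 4.163/100 ≈ 367.
Year 1993: gap = -2.3 × (6.67 - 4.33) = -5.382%, loss ≈ 8822 × 5.382/100 ≈ 475.
Year 1994: gap = -2.3 × (7.74 - 4.33) = -7.843%, loss ≈ 8822 × 7.843/100 ≈ 692.
Year 1995: gap = -2.3 × (6.76 - 4.33) = -5.589%, loss ≈ 8822 × 5.589/100 ≈ 493.
Year 1996: gap = -2.3 × (8.85 - 4.33) = -10.396%, loss ≈ 8822 × 10.396/100 ≈ 917.
Total lost output = 367 + 475 + 692 + 493 + 917 = 2944 billion.

$2,944 billion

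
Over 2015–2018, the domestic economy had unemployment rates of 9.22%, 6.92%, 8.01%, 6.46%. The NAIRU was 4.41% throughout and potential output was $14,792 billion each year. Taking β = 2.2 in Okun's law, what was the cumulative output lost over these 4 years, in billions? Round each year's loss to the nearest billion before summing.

Year 2015: gap = -2.2 × (9.22 - 4.41) = -10.582%, loss ≈ 14792 × 10.582/100 ≈ 1565.
Year 2016: gap = -2.2 × (6.92 - 4.41) = -5.522%, loss ≈ 14792 × 5.522/100 ≈ 817.
Year 2017: gap = -2.2 × (8.01 - 4.41) = -7.92%, loss ≈ 14792 × 7.92/100 ≈ 1172.
Year 2018: gap = -2.2 × (6.46 - 4.41) = -4.51%, loss ≈ 14792 × 4.51/100 ≈ 667.
Total lost output = 1565 + 817 + 1172 + 667 = 4221 billion.

$4,221 billion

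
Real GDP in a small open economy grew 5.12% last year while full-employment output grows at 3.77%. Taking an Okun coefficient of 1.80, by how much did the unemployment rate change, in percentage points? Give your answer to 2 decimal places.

Growth-rate Okun's law: g_Y = g_Y* - β × Δu, so Δu = (g_Y* - g_Y)/β.
Δu = (3.77 - 5.12)/1.80 = -1.35/1.80 = -0.75 percentage points.

-0.75 percentage points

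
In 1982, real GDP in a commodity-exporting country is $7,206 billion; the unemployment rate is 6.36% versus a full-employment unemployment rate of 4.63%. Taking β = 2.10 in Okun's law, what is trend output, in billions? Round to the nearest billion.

Unemployment gap = 6.36 - 4.63 = 1.73 points, so output gap = -2.1 × 1.73 = -3.633%.
Since Y = Y* × (1 + gap/100), Y* = 7206/0.96367 ≈ 7478 billion.

$7,478 billion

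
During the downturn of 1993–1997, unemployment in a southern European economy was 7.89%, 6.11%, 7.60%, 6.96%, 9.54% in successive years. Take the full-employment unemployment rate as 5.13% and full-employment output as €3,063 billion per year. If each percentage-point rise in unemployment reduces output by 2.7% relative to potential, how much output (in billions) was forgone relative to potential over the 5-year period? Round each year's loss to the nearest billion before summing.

€1,029 billion

Year 1993: gap = -2.7 × (7.89 - 5.13) = -7.452%, loss ≈ 3063 × 7.452/100 ≈ 228.
Year 1994: gap = -2.7 × (6.11 - 5.13) = -2.646%, loss ≈ 3063 × 2.646/100 ≈ 81.
Year 1995: gap = -2.7 × (7.6 - 5.13) = -6.669%, loss ≈ 3063 × 6.669/100 ≈ 204.
Year 1996: gap = -2.7 × (6.96 - 5.13) = -4.941%, loss ≈ 3063 × 4.941/100 ≈ 151.
Year 1997: gap = -2.7 × (9.54 - 5.13) = -11.907%, loss ≈ 3063 × 11.907/100 ≈ 365.
Total lost output = 228 + 81 + 204 + 151 + 365 = 1029 billion.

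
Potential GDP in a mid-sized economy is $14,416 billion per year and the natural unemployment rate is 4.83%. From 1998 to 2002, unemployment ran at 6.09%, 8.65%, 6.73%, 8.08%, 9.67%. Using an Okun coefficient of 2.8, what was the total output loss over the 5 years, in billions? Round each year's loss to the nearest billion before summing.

$6,084 billion

Year 1998: gap = -2.8 × (6.09 - 4.83) = -3.528%, loss ≈ 14416 × 3.528/100 ≈ 509.
Year 1999: gap = -2.8 × (8.65 - 4.83) = -10.696%, loss ≈ 14416 × 10.696/100 ≈ 1542.
Year 2000: gap = -2.8 × (6.73 - 4.83) = -5.32%, loss ≈ 14416 × 5.32/100 ≈ 767.
Year 2001: gap = -2.8 × (8.08 - 4.83) = -9.1%, loss ≈ 14416 × 9.1/100 ≈ 1312.
Year 2002: gap = -2.8 × (9.67 - 4.83) = -13.552%, loss ≈ 14416 × 13.552/100 ≈ 1954.
Total lost output = 509 + 1542 + 767 + 1312 + 1954 = 6084 billion.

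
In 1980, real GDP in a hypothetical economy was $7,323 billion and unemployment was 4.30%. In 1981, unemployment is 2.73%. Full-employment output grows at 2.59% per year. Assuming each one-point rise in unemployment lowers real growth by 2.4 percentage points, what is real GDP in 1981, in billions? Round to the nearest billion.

Δu = 2.73 - 4.3 = -1.57 points.
Okun's law (growth form): g_Y = g_Y* - β × Δu = 2.59 - 2.4 × (-1.57) = 2.59 + 3.768 = 6.358%.
Real GDP in the next year = 7323 × (1 + 6.358/100) = 7323 × 1.06358 ≈ 7789 billion.

$7,789 billion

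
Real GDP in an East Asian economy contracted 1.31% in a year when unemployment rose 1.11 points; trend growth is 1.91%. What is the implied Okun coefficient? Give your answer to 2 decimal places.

Growth form: g_Y = g_Y* - β × Δu, so β = (g_Y* - g_Y)/Δu.
β = (1.91 + 1.31)/1.11 = 3.22/1.11 = 2.90.

β ≈ 2.90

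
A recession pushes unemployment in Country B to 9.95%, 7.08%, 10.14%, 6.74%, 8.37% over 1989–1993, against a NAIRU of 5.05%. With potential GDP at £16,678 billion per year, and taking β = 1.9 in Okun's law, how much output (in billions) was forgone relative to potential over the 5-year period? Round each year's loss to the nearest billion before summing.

Year 1989: gap = -1.9 × (9.95 - 5.05) = -9.31%, loss ≈ 16678 × 9.31/100 ≈ 1553.
Year 1990: gap = -1.9 × (7.08 - 5.05) = -3.857%, loss ≈ 16678 × 3.857/100 ≈ 643.
Year 1991: gap = -1.9 × (10.14 - 5.05) = -9.671%, loss ≈ 16678 × 9.671/100 ≈ 1613.
Year 1992: gap = -1.9 × (6.74 - 5.05) = -3.211%, loss ≈ 16678 × 3.211/100 ≈ 536.
Year 1993: gap = -1.9 × (8.37 - 5.05) = -6.308%, loss ≈ 16678 × 6.308/100 ≈ 1052.
Total lost output = 1553 + 643 + 1613 + 536 + 1052 = 5397 billion.

£5,397 billion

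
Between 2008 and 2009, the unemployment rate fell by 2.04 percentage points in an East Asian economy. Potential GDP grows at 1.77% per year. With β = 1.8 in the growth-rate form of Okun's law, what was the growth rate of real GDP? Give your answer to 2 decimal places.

Growth-rate Okun's law: g_Y = g_Y* - β × Δu.
g_Y = 1.77 - 1.8 × (-2.04) = 1.77 + 3.672 = 5.442%, i.e. 5.44% to 2 d.p.

5.44%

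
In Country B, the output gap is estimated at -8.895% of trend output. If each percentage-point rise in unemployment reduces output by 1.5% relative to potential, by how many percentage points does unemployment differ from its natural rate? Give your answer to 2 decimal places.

Okun's law: output gap = -β × (u - u*), so u - u* = -(output gap)/β.
u - u* = -(-8.895)/1.5 = 5.93 percentage points.

5.93 percentage points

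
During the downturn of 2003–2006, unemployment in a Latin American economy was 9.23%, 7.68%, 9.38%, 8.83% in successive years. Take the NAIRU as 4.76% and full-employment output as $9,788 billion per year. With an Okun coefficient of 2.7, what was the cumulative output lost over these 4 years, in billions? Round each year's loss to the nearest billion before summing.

Year 2003: gap = -2.7 × (9.23 - 4.76) = -12.069%, loss ≈ 9788 × 12.069/100 ≈ 1181.
Year 2004: gap = -2.7 × (7.68 - 4.76) = -7.884%, loss ≈ 9788 × 7.884/100 ≈ 772.
Year 2005: gap = -2.7 × (9.38 - 4.76) = -12.474%, loss ≈ 9788 × 12.474/100 ≈ 1221.
Year 2006: gap = -2.7 × (8.83 - 4.76) = -10.989%, loss ≈ 9788 × 10.989/100 ≈ 1076.
Total lost output = 1181 + 772 + 1221 + 1076 = 4250 billion.

$4,250 billion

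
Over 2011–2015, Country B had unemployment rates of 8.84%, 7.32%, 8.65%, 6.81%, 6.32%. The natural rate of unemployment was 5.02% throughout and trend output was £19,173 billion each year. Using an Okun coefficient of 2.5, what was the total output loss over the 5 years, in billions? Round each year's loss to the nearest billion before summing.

Year 2011: gap = -2.5 × (8.84 - 5.02) = -9.55%, loss ≈ 19173 × 9.55/100 ≈ 1831.
Year 2012: gap = -2.5 × (7.32 - 5.02) = -5.75%, loss ≈ 19173 × 5.75/100 ≈ 1102.
Year 2013: gap = -2.5 × (8.65 - 5.02) = -9.075%, loss ≈ 19173 × 9.075/100 ≈ 1740.
Year 2014: gap = -2.5 × (6.81 - 5.02) = -4.475%, loss ≈ 19173 × 4.475/100 ≈ 858.
Year 2015: gap = -2.5 × (6.32 - 5.02) = -3.25%, loss ≈ 19173 × 3.25/100 ≈ 623.
Total lost output = 1831 + 1102 + 1740 + 858 + 623 = 6154 billion.

£6,154 billion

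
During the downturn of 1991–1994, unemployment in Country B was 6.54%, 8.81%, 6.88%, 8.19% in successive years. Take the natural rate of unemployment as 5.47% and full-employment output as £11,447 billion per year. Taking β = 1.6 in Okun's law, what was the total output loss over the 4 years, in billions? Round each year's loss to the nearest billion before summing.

£1,564 billion

Year 1991: gap = -1.6 × (6.54 - 5.47) = -1.712%, loss ≈ 11447 × 1.712/100 ≈ 196.
Year 1992: gap = -1.6 × (8.81 - 5.47) = -5.344%, loss ≈ 11447 × 5.344/100 ≈ 612.
Year 1993: gap = -1.6 × (6.88 - 5.47) = -2.256%, loss ≈ 11447 × 2.256/100 ≈ 258.
Year 1994: gap = -1.6 × (8.19 - 5.47) = -4.352%, loss ≈ 11447 × 4.352/100 ≈ 498.
Total lost output = 196 + 612 + 258 + 498 = 1564 billion.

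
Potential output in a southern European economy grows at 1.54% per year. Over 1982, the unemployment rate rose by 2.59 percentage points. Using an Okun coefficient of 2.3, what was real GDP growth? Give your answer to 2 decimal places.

Growth-rate Okun's law: g_Y = g_Y* - β × Δu.
g_Y = 1.54 - 2.3 × (2.59) = 1.54 - 5.957 = -4.417%, i.e. -4.42% to 2 d.p.

-4.42%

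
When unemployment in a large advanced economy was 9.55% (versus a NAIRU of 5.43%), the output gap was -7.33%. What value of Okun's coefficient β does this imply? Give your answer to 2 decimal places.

β ≈ 1.78

Okun's law: output gap = -β × (u - u*).
-7.33 = -β × (9.55 - 5.43) = -β × 4.12, so β = 7.33/4.12 = 1.78.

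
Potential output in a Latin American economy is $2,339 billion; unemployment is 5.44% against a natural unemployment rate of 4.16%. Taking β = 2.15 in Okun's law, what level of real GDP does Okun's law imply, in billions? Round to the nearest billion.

$2,275 billion

Unemployment gap = 5.44 - 4.16 = 1.28 points, so the output gap is -2.15 × 1.28 = -2.752%.
Actual GDP = 2339 × (1 - 2.752/100) = 2339 × 0.97248 ≈ 2275 billion.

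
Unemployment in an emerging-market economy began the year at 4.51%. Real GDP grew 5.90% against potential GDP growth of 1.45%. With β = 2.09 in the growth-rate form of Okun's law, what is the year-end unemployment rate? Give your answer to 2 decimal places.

2.38%

Growth-rate Okun's law: g_Y = g_Y* - β × Δu, so Δu = (g_Y* - g_Y)/β.
Δu = (1.45 - 5.9)/2.09 = -4.45/2.09 = -2.13 percentage points.
Year-end unemployment = 4.51 - 2.13 = 2.38%.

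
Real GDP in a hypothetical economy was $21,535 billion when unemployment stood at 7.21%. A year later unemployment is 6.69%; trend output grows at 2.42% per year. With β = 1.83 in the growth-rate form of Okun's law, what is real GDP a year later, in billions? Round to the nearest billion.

Δu = 6.69 - 7.21 = -0.52 points.
Okun's law (growth form): g_Y = g_Y* - β × Δu = 2.42 - 1.83 × (-0.52) = 2.42 + 0.9516 = 3.3716%.
Real GDP in the next year = 21535 × (1 + 3.3716/100) = 21535 × 1.033716 ≈ 22261 billion.

$22,261 billion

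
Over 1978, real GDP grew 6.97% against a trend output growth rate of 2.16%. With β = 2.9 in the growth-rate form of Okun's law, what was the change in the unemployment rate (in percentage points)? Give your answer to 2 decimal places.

-1.66 percentage points

Growth-rate Okun's law: g_Y = g_Y* - β × Δu, so Δu = (g_Y* - g_Y)/β.
Δu = (2.16 - 6.97)/2.9 = -4.81/2.9 = -1.66 percentage points.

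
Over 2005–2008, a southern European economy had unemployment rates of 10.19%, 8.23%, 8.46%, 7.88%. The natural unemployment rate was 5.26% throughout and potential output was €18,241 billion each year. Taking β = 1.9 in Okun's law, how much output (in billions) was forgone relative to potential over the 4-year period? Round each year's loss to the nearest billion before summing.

€4,755 billion

Year 2005: gap = -1.9 × (10.19 - 5.26) = -9.367%, loss ≈ 18241 × 9.367/100 ≈ 1709.
Year 2006: gap = -1.9 × (8.23 - 5.26) = -5.643%, loss ≈ 18241 × 5.643/100 ≈ 1029.
Year 2007: gap = -1.9 × (8.46 - 5.26) = -6.08%, loss ≈ 18241 × 6.08/100 ≈ 1109.
Year 2008: gap = -1.9 × (7.88 - 5.26) = -4.978%, loss ≈ 18241 × 4.978/100 ≈ 908.
Total lost output = 1709 + 1029 + 1109 + 908 = 4755 billion.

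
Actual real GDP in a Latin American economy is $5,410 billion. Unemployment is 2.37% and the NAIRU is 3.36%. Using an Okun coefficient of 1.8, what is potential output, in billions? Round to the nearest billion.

$5,315 billion

Unemployment gap = 2.37 - 3.36 = -0.99 points, so output gap = -1.8 × (-0.99) = 1.782%.
Since Y = Y* × (1 + gap/100), Y* = 5410/1.01782 ≈ 5315 billion.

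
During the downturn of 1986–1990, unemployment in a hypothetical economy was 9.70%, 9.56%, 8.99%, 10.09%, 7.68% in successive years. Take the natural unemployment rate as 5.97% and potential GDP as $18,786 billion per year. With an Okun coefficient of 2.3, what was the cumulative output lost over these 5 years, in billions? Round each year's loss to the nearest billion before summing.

$6,987 billion

Year 1986: gap = -2.3 × (9.7 - 5.97) = -8.579%, loss ≈ 18786 × 8.579/100 ≈ 1612.
Year 1987: gap = -2.3 × (9.56 - 5.97) = -8.257%, loss ≈ 18786 × 8.257/100 ≈ 1551.
Year 1988: gap = -2.3 × (8.99 - 5.97) = -6.946%, loss ≈ 18786 × 6.946/100 ≈ 1305.
Year 1989: gap = -2.3 × (10.09 - 5.97) = -9.476%, loss ≈ 18786 × 9.476/100 ≈ 1780.
Year 1990: gap = -2.3 × (7.68 - 5.97) = -3.933%, loss ≈ 18786 × 3.933/100 ≈ 739.
Total lost output = 1612 + 1551 + 1305 + 1780 + 739 = 6987 billion.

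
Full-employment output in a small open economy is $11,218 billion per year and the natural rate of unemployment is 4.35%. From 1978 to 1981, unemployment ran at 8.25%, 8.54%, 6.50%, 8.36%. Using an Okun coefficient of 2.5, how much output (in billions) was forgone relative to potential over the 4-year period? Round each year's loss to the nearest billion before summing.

Year 1978: gap = -2.5 × (8.25 - 4.35) = -9.75%, loss ≈ 11218 × 9.75/100 ≈ 1094.
Year 1979: gap = -2.5 × (8.54 - 4.35) = -10.475%, loss ≈ 11218 × 10.475/100 ≈ 1175.
Year 1980: gap = -2.5 × (6.5 - 4.35) = -5.375%, loss ≈ 11218 × 5.375/100 ≈ 603.
Year 1981: gap = -2.5 × (8.36 - 4.35) = -10.025%, loss ≈ 11218 × 10.025/100 ≈ 1125.
Total lost output = 1094 + 1175 + 603 + 1125 = 3997 billion.

$3,997 billion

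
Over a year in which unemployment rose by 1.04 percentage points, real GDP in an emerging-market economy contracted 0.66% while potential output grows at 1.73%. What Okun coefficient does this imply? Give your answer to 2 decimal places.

Growth form: g_Y = g_Y* - β × Δu, so β = (g_Y* - g_Y)/Δu.
β = (1.73 + 0.66)/1.04 = 2.39/1.04 = 2.30.

β ≈ 2.30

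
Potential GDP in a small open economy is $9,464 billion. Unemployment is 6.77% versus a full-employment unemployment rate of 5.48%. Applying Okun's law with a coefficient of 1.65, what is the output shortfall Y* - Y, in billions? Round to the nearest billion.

Output gap = -1.65 × (6.77 - 5.48) = -1.65 × 1.29 = -2.1285%.
Actual GDP ≈ 9464 × 0.978715 ≈ 9263 billion, so the shortfall is 9464 - 9263 = 201 billion.

$201 billion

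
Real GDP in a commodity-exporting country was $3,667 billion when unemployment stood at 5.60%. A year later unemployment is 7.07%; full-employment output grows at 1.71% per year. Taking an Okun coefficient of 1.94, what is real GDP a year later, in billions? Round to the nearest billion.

$3,625 billion

Δu = 7.07 - 5.6 = 1.47 points.
Okun's law (growth form): g_Y = g_Y* - β × Δu = 1.71 - 1.94 × (1.47) = 1.71 - 2.8518 = -1.1418%.
Real GDP in the next year = 3667 × (1 - 1.1418/100) = 3667 × 0.988582 ≈ 3625 billion.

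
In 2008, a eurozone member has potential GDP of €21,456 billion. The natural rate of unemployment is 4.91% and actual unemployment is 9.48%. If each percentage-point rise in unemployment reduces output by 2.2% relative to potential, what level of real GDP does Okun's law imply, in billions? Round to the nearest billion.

Unemployment gap = 9.48 - 4.91 = 4.57 points, so the output gap is -2.2 × 4.57 = -10.054%.
Actual GDP = 21456 × (1 - 10.054/100) = 21456 × 0.89946 ≈ 19299 billion.

€19,299 billion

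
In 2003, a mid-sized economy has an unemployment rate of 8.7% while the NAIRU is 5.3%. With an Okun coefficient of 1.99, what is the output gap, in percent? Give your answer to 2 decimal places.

The unemployment gap is 8.7 - 5.3 = 3.4 percentage points.
Okun's law gives an output gap of -1.99 × 3.4 = -6.766%, i.e. 6.77% below potential.

-6.77%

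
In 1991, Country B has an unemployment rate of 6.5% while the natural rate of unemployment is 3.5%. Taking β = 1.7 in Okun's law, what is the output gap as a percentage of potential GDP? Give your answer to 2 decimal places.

-5.10%

The unemployment gap is 6.5 - 3.5 = 3 percentage points.
Okun's law gives an output gap of -1.7 × 3 = -5.1%, i.e. 5.10% below potential.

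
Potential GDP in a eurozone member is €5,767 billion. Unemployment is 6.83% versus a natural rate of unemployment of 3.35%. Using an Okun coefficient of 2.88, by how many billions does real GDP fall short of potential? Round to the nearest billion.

€578 billion

Output gap = -2.88 × (6.83 - 3.35) = -2.88 × 3.48 = -10.0224%.
Actual GDP ≈ 5767 × 0.899776 ≈ 5189 billion, so the shortfall is 5767 - 5189 = 578 billion.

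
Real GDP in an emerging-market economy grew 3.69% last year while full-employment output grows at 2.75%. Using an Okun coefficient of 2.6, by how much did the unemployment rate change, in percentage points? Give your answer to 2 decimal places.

-0.36 percentage points

Growth-rate Okun's law: g_Y = g_Y* - β × Δu, so Δu = (g_Y* - g_Y)/β.
Δu = (2.75 - 3.69)/2.6 = -0.94/2.6 = -0.36 percentage points.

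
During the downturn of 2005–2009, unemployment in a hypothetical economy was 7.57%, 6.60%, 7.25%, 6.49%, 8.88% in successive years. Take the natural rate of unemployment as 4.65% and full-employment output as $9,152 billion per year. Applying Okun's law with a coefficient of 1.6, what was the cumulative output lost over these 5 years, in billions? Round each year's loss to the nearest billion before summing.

Year 2005: gap = -1.6 × (7.57 - 4.65) = -4.672%, loss ≈ 9152 × 4.672/100 ≈ 428.
Year 2006: gap = -1.6 × (6.6 - 4.65) = -3.12%, loss ≈ 9152 × 3.12/100 ≈ 286.
Year 2007: gap = -1.6 × (7.25 - 4.65) = -4.16%, loss ≈ 9152 × 4.16/100 ≈ 381.
Year 2008: gap = -1.6 × (6.49 - 4.65) = -2.944%, loss ≈ 9152 × 2.944/100 ≈ 269.
Year 2009: gap = -1.6 × (8.88 - 4.65) = -6.768%, loss ≈ 9152 × 6.768/100 ≈ 619.
Total lost output = 428 + 286 + 381 + 269 + 619 = 1983 billion.

$1,983 billion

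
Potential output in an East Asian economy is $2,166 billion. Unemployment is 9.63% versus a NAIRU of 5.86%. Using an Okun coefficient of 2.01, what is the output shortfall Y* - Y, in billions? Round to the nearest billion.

$164 billion

Output gap = -2.01 × (9.63 - 5.86) = -2.01 × 3.77 = -7.5777%.
Actual GDP ≈ 2166 × 0.924223 ≈ 2002 billion, so the shortfall is 2166 - 2002 = 164 billion.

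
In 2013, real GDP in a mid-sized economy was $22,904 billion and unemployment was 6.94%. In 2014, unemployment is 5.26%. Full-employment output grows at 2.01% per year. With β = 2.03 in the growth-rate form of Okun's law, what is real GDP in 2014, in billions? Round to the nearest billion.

$24,145 billion

Δu = 5.26 - 6.94 = -1.68 points.
Okun's law (growth form): g_Y = g_Y* - β × Δu = 2.01 - 2.03 × (-1.68) = 2.01 + 3.4104 = 5.4204%.
Real GDP in the next year = 22904 × (1 + 5.4204/100) = 22904 × 1.054204 ≈ 24145 billion.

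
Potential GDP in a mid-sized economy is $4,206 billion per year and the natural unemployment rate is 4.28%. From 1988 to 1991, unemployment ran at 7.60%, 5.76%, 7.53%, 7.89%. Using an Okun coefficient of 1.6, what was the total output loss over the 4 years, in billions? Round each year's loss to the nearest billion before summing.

Year 1988: gap = -1.6 × (7.6 - 4.28) = -5.312%, loss ≈ 4206 × 5.312/100 ≈ 223.
Year 1989: gap = -1.6 × (5.76 - 4.28) = -2.368%, loss ≈ 4206 × 2.368/100 ≈ 100.
Year 1990: gap = -1.6 × (7.53 - 4.28) = -5.2%, loss ≈ 4206 × 5.2/100 ≈ 219.
Year 1991: gap = -1.6 × (7.89 - 4.28) = -5.776%, loss ≈ 4206 × 5.776/100 ≈ 243.
Total lost output = 223 + 100 + 219 + 243 = 785 billion.

$785 billion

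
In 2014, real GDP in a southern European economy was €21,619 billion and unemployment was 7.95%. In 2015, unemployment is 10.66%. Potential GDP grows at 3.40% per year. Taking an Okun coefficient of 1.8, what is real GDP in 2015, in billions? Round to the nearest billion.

€21,299 billion

Δu = 10.66 - 7.95 = 2.71 points.
Okun's law (growth form): g_Y = g_Y* - β × Δu = 3.40 - 1.8 × (2.71) = 3.4 - 4.878 = -1.478%.
Real GDP in the next year = 21619 × (1 - 1.478/100) = 21619 × 0.98522 ≈ 21299 billion.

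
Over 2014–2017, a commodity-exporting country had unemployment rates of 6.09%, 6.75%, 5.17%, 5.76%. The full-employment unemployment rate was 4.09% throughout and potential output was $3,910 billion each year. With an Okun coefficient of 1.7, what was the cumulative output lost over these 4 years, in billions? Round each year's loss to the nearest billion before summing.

Year 2014: gap = -1.7 × (6.09 - 4.09) = -3.4%, loss ≈ 3910 × 3.4/100 ≈ 133.
Year 2015: gap = -1.7 × (6.75 - 4.09) = -4.522%, loss ≈ 3910 × 4.522/100 ≈ 177.
Year 2016: gap = -1.7 × (5.17 - 4.09) = -1.836%, loss ≈ 3910 × 1.836/100 ≈ 72.
Year 2017: gap = -1.7 × (5.76 - 4.09) = -2.839%, loss ≈ 3910 × 2.839/100 ≈ 111.
Total lost output = 133 + 177 + 72 + 111 = 493 billion.

$493 billion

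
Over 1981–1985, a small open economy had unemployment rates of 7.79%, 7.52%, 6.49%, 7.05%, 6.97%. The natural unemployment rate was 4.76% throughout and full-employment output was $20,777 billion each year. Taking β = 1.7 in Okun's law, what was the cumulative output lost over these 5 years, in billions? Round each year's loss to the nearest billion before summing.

Year 1981: gap = -1.7 × (7.79 - 4.76) = -5.151%, loss ≈ 20777 × 5.151/100 ≈ 1070.
Year 1982: gap = -1.7 × (7.52 - 4.76) = -4.692%, loss ≈ 20777 × 4.692/100 ≈ 975.
Year 1983: gap = -1.7 × (6.49 - 4.76) = -2.941%, loss ≈ 20777 × 2.941/100 ≈ 611.
Year 1984: gap = -1.7 × (7.05 - 4.76) = -3.893%, loss ≈ 20777 × 3.893/100 ≈ 809.
Year 1985: gap = -1.7 × (6.97 - 4.76) = -3.757%, loss ≈ 20777 × 3.757/100 ≈ 781.
Total lost output = 1070 + 975 + 611 + 809 + 781 = 4246 billion.

$4,246 billion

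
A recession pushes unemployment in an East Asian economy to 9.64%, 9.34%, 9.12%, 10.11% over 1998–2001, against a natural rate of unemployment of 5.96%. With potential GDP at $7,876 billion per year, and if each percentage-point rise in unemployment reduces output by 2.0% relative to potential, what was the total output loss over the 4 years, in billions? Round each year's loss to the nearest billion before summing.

Year 1998: gap = -2.0 × (9.64 - 5.96) = -7.36%, loss ≈ 7876 × 7.36/100 ≈ 580.
Year 1999: gap = -2.0 × (9.34 - 5.96) = -6.76%, loss ≈ 7876 × 6.76/100 ≈ 532.
Year 2000: gap = -2.0 × (9.12 - 5.96) = -6.32%, loss ≈ 7876 × 6.32/100 ≈ 498.
Year 2001: gap = -2.0 × (10.11 - 5.96) = -8.3%, loss ≈ 7876 × 8.3/100 ≈ 654.
Total lost output = 580 + 532 + 498 + 654 = 2264 billion.

$2,264 billion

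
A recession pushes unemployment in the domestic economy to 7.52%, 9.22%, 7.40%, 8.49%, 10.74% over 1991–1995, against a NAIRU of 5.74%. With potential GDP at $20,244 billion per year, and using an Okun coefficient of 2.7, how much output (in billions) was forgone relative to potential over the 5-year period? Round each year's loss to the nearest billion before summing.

Year 1991: gap = -2.7 × (7.52 - 5.74) = -4.806%, loss ≈ 20244 × 4.806/100 ≈ 973.
Year 1992: gap = -2.7 × (9.22 - 5.74) = -9.396%, loss ≈ 20244 × 9.396/100 ≈ 1902.
Year 1993: gap = -2.7 × (7.4 - 5.74) = -4.482%, loss ≈ 20244 × 4.482/100 ≈ 907.
Year 1994: gap = -2.7 × (8.49 - 5.74) = -7.425%, loss ≈ 20244 × 7.425/100 ≈ 1503.
Year 1995: gap = -2.7 × (10.74 - 5.74) = -13.5%, loss ≈ 20244 × 13.5/100 ≈ 2733.
Total lost output = 973 + 1902 + 907 + 1503 + 2733 = 8018 billion.

$8,018 billion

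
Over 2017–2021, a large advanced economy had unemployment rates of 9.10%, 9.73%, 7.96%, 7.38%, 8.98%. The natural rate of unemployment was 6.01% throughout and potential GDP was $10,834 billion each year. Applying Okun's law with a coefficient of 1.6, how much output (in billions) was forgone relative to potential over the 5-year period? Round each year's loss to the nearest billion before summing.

$2,271 billion

Year 2017: gap = -1.6 × (9.1 - 6.01) = -4.944%, loss ≈ 10834 × 4.944/100 ≈ 536.
Year 2018: gap = -1.6 × (9.73 - 6.01) = -5.952%, loss ≈ 10834 × 5.952/100 ≈ 645.
Year 2019: gap = -1.6 × (7.96 - 6.01) = -3.12%, loss ≈ 10834 × 3.12/100 ≈ 338.
Year 2020: gap = -1.6 × (7.38 - 6.01) = -2.192%, loss ≈ 10834 × 2.192/100 ≈ 237.
Year 2021: gap = -1.6 × (8.98 - 6.01) = -4.752%, loss ≈ 10834 × 4.752/100 ≈ 515.
Total lost output = 536 + 645 + 338 + 237 + 515 = 2271 billion.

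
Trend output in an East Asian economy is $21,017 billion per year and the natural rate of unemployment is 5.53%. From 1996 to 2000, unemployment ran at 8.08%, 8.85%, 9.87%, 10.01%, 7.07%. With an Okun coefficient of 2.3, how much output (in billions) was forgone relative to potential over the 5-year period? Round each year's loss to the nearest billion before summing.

$7,846 billion

Year 1996: gap = -2.3 × (8.08 - 5.53) = -5.865%, loss ≈ 21017 × 5.865/100 ≈ 1233.
Year 1997: gap = -2.3 × (8.85 - 5.53) = -7.636%, loss ≈ 21017 × 7.636/100 ≈ 1605.
Year 1998: gap = -2.3 × (9.87 - 5.53) = -9.982%, loss ≈ 21017 × 9.982/100 ≈ 2098.
Year 1999: gap = -2.3 × (10.01 - 5.53) = -10.304%, loss ≈ 21017 × 10.304/100 ≈ 2166.
Year 2000: gap = -2.3 × (7.07 - 5.53) = -3.542%, loss ≈ 21017 × 3.542/100 ≈ 744.
Total lost output = 1233 + 1605 + 2098 + 2166 + 744 = 7846 billion.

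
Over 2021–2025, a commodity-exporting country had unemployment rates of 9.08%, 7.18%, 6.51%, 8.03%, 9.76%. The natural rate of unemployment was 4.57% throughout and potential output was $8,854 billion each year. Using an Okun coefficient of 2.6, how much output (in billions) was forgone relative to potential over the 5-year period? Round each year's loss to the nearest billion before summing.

$4,078 billion

Year 2021: gap = -2.6 × (9.08 - 4.57) = -11.726%, loss ≈ 8854 × 11.726/100 ≈ 1038.
Year 2022: gap = -2.6 × (7.18 - 4.57) = -6.786%, loss ≈ 8854 × 6.786/100 ≈ 601.
Year 2023: gap = -2.6 × (6.51 - 4.57) = -5.044%, loss ≈ 8854 × 5.044/100 ≈ 447.
Year 2024: gap = -2.6 × (8.03 - 4.57) = -8.996%, loss ≈ 8854 × 8.996/100 ≈ 797.
Year 2025: gap = -2.6 × (9.76 - 4.57) = -13.494%, loss ≈ 8854 × 13.494/100 ≈ 1195.
Total lost output = 1038 + 601 + 447 + 797 + 1195 = 4078 billion.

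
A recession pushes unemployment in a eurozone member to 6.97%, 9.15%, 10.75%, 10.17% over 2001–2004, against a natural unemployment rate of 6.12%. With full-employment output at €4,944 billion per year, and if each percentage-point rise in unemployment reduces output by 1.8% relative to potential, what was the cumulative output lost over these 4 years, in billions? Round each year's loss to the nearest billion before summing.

Year 2001: gap = -1.8 × (6.97 - 6.12) = -1.53%, loss ≈ 4944 × 1.53/100 ≈ 76.
Year 2002: gap = -1.8 × (9.15 - 6.12) = -5.454%, loss ≈ 4944 × 5.454/100 ≈ 270.
Year 2003: gap = -1.8 × (10.75 - 6.12) = -8.334%, loss ≈ 4944 × 8.334/100 ≈ 412.
Year 2004: gap = -1.8 × (10.17 - 6.12) = -7.29%, loss ≈ 4944 × 7.29/100 ≈ 360.
Total lost output = 76 + 270 + 412 + 360 = 1118 billion.

€1,118 billion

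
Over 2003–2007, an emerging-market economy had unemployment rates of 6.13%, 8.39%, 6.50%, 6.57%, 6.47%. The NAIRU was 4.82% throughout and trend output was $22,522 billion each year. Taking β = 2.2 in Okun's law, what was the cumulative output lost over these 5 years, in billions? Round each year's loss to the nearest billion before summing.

Year 2003: gap = -2.2 × (6.13 - 4.82) = -2.882%, loss ≈ 22522 × 2.882/100 ≈ 649.
Year 2004: gap = -2.2 × (8.39 - 4.82) = -7.854%, loss ≈ 22522 × 7.854/100 ≈ 1769.
Year 2005: gap = -2.2 × (6.5 - 4.82) = -3.696%, loss ≈ 22522 × 3.696/100 ≈ 832.
Year 2006: gap = -2.2 × (6.57 - 4.82) = -3.85%, loss ≈ 22522 × 3.85/100 ≈ 867.
Year 2007: gap = -2.2 × (6.47 - 4.82) = -3.63%, loss ≈ 22522 × 3.63/100 ≈ 818.
Total lost output = 649 + 1769 + 832 + 867 + 818 = 4935 billion.

$4,935 billion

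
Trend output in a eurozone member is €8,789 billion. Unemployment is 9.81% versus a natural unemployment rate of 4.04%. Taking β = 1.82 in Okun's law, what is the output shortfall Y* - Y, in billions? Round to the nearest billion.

Output gap = -1.82 × (9.81 - 4.04) = -1.82 × 5.77 = -10.5014%.
Actual GDP ≈ 8789 × 0.894986 ≈ 7866 billion, so the shortfall is 8789 - 7866 = 923 billion.

€923 billion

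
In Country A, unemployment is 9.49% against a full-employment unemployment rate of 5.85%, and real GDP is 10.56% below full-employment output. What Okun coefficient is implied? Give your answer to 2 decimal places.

β ≈ 2.90

Okun's law: output gap = -β × (u - u*).
-10.56 = -β × (9.49 - 5.85) = -β × 3.64, so β = 10.56/3.64 = 2.90.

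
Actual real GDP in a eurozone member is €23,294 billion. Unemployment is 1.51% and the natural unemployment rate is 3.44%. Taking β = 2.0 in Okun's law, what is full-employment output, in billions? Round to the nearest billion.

Unemployment gap = 1.51 - 3.44 = -1.93 points, so output gap = -2 × (-1.93) = 3.86%.
Since Y = Y* × (1 + gap/100), Y* = 23294/1.0386 ≈ 22428 billion.

€22,428 billion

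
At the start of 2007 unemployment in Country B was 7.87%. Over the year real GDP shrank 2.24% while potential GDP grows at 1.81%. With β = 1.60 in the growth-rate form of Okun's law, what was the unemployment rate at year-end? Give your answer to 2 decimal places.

Growth-rate Okun's law: g_Y = g_Y* - β × Δu, so Δu = (g_Y* - g_Y)/β.
Δu = (1.81 + 2.24)/1.60 = 4.05/1.60 = 2.53 percentage points.
Year-end unemployment = 7.87 + 2.53 = 10.40%.

10.40%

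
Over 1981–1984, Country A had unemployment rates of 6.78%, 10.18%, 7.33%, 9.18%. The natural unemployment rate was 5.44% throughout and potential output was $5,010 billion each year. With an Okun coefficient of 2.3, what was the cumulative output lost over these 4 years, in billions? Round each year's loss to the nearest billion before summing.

$1,349 billion

Year 1981: gap = -2.3 × (6.78 - 5.44) = -3.082%, loss ≈ 5010 × 3.082/100 ≈ 154.
Year 1982: gap = -2.3 × (10.18 - 5.44) = -10.902%, loss ≈ 5010 × 10.902/100 ≈ 546.
Year 1983: gap = -2.3 × (7.33 - 5.44) = -4.347%, loss ≈ 5010 × 4.347/100 ≈ 218.
Year 1984: gap = -2.3 × (9.18 - 5.44) = -8.602%, loss ≈ 5010 × 8.602/100 ≈ 431.
Total lost output = 154 + 546 + 218 + 431 = 1349 billion.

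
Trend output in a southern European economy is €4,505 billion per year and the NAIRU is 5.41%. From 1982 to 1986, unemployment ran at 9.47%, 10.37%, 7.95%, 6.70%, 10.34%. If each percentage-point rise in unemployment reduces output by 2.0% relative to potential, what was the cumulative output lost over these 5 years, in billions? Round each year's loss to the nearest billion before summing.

€1,602 billion

Year 1982: gap = -2.0 × (9.47 - 5.41) = -8.12%, loss ≈ 4505 × 8.12/100 ≈ 366.
Year 1983: gap = -2.0 × (10.37 - 5.41) = -9.92%, loss ≈ 4505 × 9.92/100 ≈ 447.
Year 1984: gap = -2.0 × (7.95 - 5.41) = -5.08%, loss ≈ 4505 × 5.08/100 ≈ 229.
Year 1985: gap = -2.0 × (6.7 - 5.41) = -2.58%, loss ≈ 4505 × 2.58/100 ≈ 116.
Year 1986: gap = -2.0 × (10.34 - 5.41) = -9.86%, loss ≈ 4505 × 9.86/100 ≈ 444.
Total lost output = 366 + 447 + 229 + 116 + 444 = 1602 billion.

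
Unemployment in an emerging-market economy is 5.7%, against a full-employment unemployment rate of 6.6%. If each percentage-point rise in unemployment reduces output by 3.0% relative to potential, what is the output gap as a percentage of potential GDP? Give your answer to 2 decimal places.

2.70%

The unemployment gap is 5.7 - 6.6 = -0.9 percentage points.
Okun's law gives an output gap of -3 × (-0.9) = 2.7%, i.e. 2.70% above potential.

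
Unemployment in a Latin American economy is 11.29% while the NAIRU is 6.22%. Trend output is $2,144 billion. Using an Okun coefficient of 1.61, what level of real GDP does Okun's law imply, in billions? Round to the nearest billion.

Unemployment gap = 11.29 - 6.22 = 5.07 points, so the output gap is -1.61 × 5.07 = -8.1627%.
Actual GDP = 2144 × (1 - 8.1627/100) = 2144 × 0.918373 ≈ 1969 billion.

$1,969 billion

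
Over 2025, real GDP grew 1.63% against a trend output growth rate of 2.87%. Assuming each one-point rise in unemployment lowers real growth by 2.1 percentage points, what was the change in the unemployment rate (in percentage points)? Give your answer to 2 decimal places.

0.59 percentage points

Growth-rate Okun's law: g_Y = g_Y* - β × Δu, so Δu = (g_Y* - g_Y)/β.
Δu = (2.87 - 1.63)/2.1 = 1.24/2.1 = 0.59 percentage points.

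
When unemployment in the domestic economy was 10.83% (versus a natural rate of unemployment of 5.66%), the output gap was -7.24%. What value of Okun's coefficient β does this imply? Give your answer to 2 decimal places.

Okun's law: output gap = -β × (u - u*).
-7.24 = -β × (10.83 - 5.66) = -β × 5.17, so β = 7.24/5.17 = 1.40.

β ≈ 1.40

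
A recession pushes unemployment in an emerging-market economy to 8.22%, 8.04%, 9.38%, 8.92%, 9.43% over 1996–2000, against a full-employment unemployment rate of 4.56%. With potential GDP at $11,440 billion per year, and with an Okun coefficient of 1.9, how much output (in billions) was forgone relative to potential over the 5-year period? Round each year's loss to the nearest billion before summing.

Year 1996: gap = -1.9 × (8.22 - 4.56) = -6.954%, loss ≈ 11440 × 6.954/100 ≈ 796.
Year 1997: gap = -1.9 × (8.04 - 4.56) = -6.612%, loss ≈ 11440 × 6.612/100 ≈ 756.
Year 1998: gap = -1.9 × (9.38 - 4.56) = -9.158%, loss ≈ 11440 × 9.158/100 ≈ 1048.
Year 1999: gap = -1.9 × (8.92 - 4.56) = -8.284%, loss ≈ 11440 × 8.284/100 ≈ 948.
Year 2000: gap = -1.9 × (9.43 - 4.56) = -9.253%, loss ≈ 11440 × 9.253/100 ≈ 1059.
Total lost output = 796 + 756 + 1048 + 948 + 1059 = 4607 billion.

$4,607 billion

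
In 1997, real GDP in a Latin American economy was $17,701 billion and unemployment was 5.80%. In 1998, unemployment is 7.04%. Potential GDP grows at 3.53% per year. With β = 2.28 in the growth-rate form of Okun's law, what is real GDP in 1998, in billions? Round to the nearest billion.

Δu = 7.04 - 5.8 = 1.24 points.
Okun's law (growth form): g_Y = g_Y* - β × Δu = 3.53 - 2.28 × (1.24) = 3.53 - 2.8272 = 0.7028%.
Real GDP in the next year = 17701 × (1 + 0.7028/100) = 17701 × 1.007028 ≈ 17825 billion.

$17,825 billion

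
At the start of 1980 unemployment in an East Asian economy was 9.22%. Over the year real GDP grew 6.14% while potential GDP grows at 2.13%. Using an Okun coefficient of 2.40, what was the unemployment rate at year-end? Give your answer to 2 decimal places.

Growth-rate Okun's law: g_Y = g_Y* - β × Δu, so Δu = (g_Y* - g_Y)/β.
Δu = (2.13 - 6.14)/2.40 = -4.01/2.40 = -1.67 percentage points.
Year-end unemployment = 9.22 - 1.67 = 7.55%.

7.55%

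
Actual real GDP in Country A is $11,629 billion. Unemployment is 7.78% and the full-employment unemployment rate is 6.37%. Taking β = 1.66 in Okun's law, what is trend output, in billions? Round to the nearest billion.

$11,908 billion

Unemployment gap = 7.78 - 6.37 = 1.41 points, so output gap = -1.66 × 1.41 = -2.3406%.
Since Y = Y* × (1 + gap/100), Y* = 11629/0.976594 ≈ 11908 billion.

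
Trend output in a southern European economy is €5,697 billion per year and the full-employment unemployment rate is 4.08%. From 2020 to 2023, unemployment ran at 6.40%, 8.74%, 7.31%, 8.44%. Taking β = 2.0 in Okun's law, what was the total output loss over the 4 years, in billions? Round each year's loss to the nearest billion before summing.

€1,660 billion

Year 2020: gap = -2.0 × (6.4 - 4.08) = -4.64%, loss ≈ 5697 × 4.64/100 ≈ 264.
Year 2021: gap = -2.0 × (8.74 - 4.08) = -9.32%, loss ≈ 5697 × 9.32/100 ≈ 531.
Year 2022: gap = -2.0 × (7.31 - 4.08) = -6.46%, loss ≈ 5697 × 6.46/100 ≈ 368.
Year 2023: gap = -2.0 × (8.44 - 4.08) = -8.72%, loss ≈ 5697 × 8.72/100 ≈ 497.
Total lost output = 264 + 531 + 368 + 497 = 1660 billion.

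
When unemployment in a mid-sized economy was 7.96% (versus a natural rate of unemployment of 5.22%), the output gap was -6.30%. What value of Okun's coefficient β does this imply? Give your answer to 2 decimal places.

β ≈ 2.30

Okun's law: output gap = -β × (u - u*).
-6.30 = -β × (7.96 - 5.22) = -β × 2.74, so β = 6.3/2.74 = 2.30.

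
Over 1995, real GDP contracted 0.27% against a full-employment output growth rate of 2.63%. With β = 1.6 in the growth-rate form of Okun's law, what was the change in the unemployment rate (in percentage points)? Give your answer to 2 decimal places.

1.81 percentage points

Growth-rate Okun's law: g_Y = g_Y* - β × Δu, so Δu = (g_Y* - g_Y)/β.
Δu = (2.63 + 0.27)/1.6 = 2.9/1.6 = 1.81 percentage points.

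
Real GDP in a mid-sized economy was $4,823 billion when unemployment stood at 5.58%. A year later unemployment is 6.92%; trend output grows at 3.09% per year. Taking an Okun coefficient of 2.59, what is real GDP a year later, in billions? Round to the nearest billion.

Δu = 6.92 - 5.58 = 1.34 points.
Okun's law (growth form): g_Y = g_Y* - β × Δu = 3.09 - 2.59 × (1.34) = 3.09 - 3.4706 = -0.3806%.
Real GDP in the next year = 4823 × (1 - 0.3806/100) = 4823 × 0.996194 ≈ 4805 billion.

$4,805 billion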